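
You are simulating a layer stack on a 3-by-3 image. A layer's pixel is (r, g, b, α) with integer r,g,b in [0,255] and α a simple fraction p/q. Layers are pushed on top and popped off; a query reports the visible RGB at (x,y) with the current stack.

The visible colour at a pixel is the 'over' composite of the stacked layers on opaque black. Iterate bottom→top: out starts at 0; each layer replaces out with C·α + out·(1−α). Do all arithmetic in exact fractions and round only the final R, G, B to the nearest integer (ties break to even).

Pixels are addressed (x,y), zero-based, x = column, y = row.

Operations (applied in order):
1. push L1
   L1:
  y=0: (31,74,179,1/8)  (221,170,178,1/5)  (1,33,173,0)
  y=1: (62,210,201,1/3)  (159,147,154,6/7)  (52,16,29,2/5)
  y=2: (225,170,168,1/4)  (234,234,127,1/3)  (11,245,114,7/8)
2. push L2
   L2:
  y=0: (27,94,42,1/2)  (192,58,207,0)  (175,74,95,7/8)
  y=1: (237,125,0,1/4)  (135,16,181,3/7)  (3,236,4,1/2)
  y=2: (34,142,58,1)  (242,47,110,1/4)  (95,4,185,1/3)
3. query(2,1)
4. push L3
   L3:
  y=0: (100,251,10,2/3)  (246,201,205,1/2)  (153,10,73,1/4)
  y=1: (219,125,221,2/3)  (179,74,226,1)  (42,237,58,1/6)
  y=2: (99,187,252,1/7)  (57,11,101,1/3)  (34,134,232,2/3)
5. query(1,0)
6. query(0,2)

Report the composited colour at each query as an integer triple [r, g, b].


at x=2,y=1 over L1,L2:
L1 α=2/5: [104/5, 32/5, 58/5]
L2 α=1/2: [119/10, 606/5, 39/5]
rounded: [12, 121, 8]

at x=1,y=0 over L1,L2,L3:
L1 α=1/5: [221/5, 34, 178/5]
L2 α=0: [221/5, 34, 178/5]
L3 α=1/2: [1451/10, 235/2, 1203/10]
= [145, 118, 120]

at x=0,y=2 over L1,L2,L3:
L1 α=1/4: [225/4, 85/2, 42]
L2 α=1: [34, 142, 58]
L3 α=1/7: [303/7, 1039/7, 600/7]
→ [43, 148, 86]


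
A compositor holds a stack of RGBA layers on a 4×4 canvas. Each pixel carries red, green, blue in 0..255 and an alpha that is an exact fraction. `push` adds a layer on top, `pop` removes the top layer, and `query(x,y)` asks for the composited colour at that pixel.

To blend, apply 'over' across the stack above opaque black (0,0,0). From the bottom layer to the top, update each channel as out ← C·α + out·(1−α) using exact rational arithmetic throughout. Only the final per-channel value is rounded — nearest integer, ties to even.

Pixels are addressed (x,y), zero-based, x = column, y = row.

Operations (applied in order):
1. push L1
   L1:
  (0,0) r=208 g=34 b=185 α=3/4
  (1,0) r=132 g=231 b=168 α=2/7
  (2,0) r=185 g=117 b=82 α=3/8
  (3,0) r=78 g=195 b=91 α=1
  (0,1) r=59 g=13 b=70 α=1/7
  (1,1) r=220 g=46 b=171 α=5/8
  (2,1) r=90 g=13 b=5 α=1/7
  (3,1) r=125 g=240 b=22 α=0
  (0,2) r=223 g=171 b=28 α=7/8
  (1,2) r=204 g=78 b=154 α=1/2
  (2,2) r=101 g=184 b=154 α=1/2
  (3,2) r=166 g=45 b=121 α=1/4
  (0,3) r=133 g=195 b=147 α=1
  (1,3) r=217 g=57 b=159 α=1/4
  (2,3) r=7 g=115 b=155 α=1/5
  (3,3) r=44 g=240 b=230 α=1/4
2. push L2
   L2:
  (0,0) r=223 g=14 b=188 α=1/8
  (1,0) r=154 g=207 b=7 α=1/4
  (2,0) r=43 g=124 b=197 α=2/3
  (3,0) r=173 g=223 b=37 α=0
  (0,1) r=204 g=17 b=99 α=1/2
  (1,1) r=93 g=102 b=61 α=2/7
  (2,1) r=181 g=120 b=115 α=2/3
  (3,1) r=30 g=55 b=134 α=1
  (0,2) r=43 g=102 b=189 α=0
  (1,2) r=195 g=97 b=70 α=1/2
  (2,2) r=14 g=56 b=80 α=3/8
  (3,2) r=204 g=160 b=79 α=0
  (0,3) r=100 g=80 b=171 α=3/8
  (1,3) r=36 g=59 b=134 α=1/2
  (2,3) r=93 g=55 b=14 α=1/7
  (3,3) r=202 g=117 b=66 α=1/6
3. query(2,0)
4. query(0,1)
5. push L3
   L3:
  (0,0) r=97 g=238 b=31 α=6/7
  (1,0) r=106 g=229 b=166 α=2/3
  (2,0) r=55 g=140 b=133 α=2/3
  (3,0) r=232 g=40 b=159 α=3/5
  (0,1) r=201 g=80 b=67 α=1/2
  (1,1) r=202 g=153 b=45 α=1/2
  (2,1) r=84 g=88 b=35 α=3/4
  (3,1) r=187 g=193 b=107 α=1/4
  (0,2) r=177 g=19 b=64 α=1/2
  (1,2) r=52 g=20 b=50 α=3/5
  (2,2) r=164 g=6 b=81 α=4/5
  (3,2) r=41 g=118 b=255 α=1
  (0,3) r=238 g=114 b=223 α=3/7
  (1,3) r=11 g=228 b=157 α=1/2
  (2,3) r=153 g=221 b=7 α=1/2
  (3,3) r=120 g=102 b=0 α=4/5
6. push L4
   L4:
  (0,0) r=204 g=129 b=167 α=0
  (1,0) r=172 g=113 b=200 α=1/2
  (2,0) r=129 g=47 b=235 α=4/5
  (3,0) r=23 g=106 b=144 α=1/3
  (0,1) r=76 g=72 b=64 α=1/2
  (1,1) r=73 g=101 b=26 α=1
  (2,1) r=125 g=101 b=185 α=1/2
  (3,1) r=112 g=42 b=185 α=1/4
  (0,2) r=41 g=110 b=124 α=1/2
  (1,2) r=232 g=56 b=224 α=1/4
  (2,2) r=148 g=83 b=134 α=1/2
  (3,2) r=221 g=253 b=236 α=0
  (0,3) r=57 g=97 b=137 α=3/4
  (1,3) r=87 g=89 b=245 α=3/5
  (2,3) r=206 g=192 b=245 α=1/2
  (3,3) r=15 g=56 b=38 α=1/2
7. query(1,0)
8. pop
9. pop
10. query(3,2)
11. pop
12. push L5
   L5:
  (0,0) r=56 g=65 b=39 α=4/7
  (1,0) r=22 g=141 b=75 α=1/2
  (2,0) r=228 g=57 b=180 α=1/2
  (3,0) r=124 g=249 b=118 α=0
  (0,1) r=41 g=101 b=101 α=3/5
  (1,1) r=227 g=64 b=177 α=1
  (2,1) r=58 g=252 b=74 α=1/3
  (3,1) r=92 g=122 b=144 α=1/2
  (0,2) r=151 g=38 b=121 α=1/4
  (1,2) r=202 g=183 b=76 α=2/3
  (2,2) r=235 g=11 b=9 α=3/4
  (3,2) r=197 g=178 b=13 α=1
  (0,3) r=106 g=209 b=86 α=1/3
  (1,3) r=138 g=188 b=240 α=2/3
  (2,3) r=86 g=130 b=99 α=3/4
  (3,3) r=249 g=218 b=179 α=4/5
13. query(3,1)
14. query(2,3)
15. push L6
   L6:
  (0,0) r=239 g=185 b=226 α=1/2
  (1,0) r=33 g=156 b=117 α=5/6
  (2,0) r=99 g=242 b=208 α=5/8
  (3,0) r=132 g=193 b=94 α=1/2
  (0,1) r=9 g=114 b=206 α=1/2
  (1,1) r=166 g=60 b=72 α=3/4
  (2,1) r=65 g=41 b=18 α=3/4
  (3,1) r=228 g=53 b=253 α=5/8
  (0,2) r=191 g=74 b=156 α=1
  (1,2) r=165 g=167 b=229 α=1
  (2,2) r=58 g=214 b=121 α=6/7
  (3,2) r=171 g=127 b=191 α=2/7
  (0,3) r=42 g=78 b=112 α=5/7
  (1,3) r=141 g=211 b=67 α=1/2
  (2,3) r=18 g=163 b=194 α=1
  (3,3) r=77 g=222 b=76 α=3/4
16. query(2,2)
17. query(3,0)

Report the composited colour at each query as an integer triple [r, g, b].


at x=2,y=0 over L1,L2:
+L1 (α=3/8) → [555/8, 351/8, 123/4]
+L2 (α=2/3) → [1243/24, 2335/24, 1699/12]
= [52, 97, 142]

query (0,1) [L1,L2] — begin 0,0,0
L1 α=1/7: [59/7, 13/7, 10]
L2 α=1/2: [1487/14, 66/7, 109/2]
= [106, 9, 54]

(1,0) stack=L1,L2,L3,L4; from [0,0,0]:
after L1 α=2/7: [264/7, 66, 48]
after L2 α=1/4: [935/14, 405/4, 151/4]
after L3 α=2/3: [1301/14, 2237/12, 493/4]
after L4 α=1/2: [3709/28, 3593/24, 1293/8]
→ [132, 150, 162]

(3,2) stack=L1,L2; from [0,0,0]:
+L1 (α=1/4) → [83/2, 45/4, 121/4]
+L2 (α=0) → [83/2, 45/4, 121/4]
→ [42, 11, 30]

at x=3,y=1 over L1,L5:
after L1 α=0: [0, 0, 0]
after L5 α=1/2: [46, 61, 72]
= [46, 61, 72]

query (2,3) [L1,L5] — begin 0,0,0
L1 α=1/5: [7/5, 23, 31]
L5 α=3/4: [1297/20, 413/4, 82]
rounded: [65, 103, 82]

(2,2) stack=L1,L5,L6; from [0,0,0]:
after L1 α=1/2: [101/2, 92, 77]
after L5 α=3/4: [1511/8, 125/4, 26]
after L6 α=6/7: [4295/56, 5261/28, 752/7]
= [77, 188, 107]

(3,0) stack=L1,L5,L6; from [0,0,0]:
L1 α=1: [78, 195, 91]
L5 α=0: [78, 195, 91]
L6 α=1/2: [105, 194, 185/2]
rounded: [105, 194, 92]


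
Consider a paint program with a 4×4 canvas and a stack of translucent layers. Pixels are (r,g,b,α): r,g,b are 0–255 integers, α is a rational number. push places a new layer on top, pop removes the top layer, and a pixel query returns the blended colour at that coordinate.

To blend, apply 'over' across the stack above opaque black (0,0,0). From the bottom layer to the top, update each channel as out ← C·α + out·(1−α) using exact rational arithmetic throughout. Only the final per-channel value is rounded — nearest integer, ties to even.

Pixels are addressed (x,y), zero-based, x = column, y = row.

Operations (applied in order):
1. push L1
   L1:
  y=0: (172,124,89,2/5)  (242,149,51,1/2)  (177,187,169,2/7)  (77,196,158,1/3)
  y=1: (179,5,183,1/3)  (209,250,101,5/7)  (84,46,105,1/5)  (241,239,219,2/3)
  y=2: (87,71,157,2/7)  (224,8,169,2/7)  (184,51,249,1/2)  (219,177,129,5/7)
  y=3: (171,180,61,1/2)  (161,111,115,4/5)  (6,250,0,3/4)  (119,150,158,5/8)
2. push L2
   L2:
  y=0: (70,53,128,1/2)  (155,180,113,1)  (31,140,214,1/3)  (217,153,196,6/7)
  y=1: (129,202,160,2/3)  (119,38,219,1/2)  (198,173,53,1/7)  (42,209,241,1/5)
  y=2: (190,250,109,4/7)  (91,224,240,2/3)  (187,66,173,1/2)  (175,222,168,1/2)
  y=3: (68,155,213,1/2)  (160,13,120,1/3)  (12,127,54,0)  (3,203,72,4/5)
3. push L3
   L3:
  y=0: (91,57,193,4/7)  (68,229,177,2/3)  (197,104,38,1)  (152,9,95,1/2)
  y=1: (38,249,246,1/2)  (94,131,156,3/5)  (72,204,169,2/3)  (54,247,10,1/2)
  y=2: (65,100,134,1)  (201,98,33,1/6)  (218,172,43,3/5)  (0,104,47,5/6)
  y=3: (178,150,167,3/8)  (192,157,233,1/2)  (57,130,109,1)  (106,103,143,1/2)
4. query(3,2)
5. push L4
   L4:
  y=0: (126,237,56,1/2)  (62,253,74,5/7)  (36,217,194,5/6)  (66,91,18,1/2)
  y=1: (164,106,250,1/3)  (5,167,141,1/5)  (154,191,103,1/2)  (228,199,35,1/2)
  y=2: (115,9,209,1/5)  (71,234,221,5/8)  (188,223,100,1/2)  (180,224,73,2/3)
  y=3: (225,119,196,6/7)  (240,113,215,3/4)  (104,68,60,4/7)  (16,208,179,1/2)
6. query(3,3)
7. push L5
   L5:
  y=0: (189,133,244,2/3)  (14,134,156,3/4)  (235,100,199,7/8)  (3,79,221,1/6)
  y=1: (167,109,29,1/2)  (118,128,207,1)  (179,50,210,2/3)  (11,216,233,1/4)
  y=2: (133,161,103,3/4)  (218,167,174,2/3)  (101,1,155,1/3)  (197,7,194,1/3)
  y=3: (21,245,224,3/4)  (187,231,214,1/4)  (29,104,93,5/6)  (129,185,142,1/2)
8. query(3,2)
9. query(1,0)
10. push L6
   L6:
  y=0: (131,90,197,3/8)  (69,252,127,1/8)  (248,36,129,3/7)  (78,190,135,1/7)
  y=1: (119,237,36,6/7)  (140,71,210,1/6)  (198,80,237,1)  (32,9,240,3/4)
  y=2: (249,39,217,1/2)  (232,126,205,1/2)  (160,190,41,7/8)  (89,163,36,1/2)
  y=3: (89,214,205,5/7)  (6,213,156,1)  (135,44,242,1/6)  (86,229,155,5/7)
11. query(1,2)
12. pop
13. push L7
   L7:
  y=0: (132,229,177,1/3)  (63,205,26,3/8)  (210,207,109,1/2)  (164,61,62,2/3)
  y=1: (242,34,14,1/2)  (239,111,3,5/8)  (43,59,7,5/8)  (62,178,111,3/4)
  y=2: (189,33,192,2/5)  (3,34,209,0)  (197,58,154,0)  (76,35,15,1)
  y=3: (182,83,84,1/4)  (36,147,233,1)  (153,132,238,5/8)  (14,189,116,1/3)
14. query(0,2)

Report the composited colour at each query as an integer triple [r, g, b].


query (3,2) [L1,L2,L3] — begin 0,0,0
L1 α=5/7: [1095/7, 885/7, 645/7]
L2 α=1/2: [1160/7, 2439/14, 1821/14]
L3 α=5/6: [580/21, 9719/84, 5111/84]
= [28, 116, 61]

query (3,3) [L1,L2,L3,L4] — begin 0,0,0
L1 α=5/8: [595/8, 375/4, 395/4]
L2 α=4/5: [691/40, 3623/20, 1547/20]
L3 α=1/2: [4931/80, 5683/40, 4407/40]
L4 α=1/2: [6211/160, 14003/80, 11567/80]
→ [39, 175, 145]

at x=3,y=2 over L1,L2,L3,L4,L5:
L1 α=5/7: [1095/7, 885/7, 645/7]
L2 α=1/2: [1160/7, 2439/14, 1821/14]
L3 α=5/6: [580/21, 9719/84, 5111/84]
L4 α=2/3: [8140/63, 47351/252, 17375/252]
L5 α=1/3: [28691/189, 48233/378, 41819/378]
→ [152, 128, 111]

at x=1,y=0 over L1,L2,L3,L4,L5:
+L1 (α=1/2) → [121, 149/2, 51/2]
+L2 (α=1) → [155, 180, 113]
+L3 (α=2/3) → [97, 638/3, 467/3]
+L4 (α=5/7) → [72, 5071/21, 292/3]
+L5 (α=3/4) → [57/2, 13513/84, 424/3]
→ [28, 161, 141]

query (1,2) [L1,L2,L3,L4,L5,L6] — begin 0,0,0
+L1 (α=2/7) → [64, 16/7, 338/7]
+L2 (α=2/3) → [82, 3152/21, 3698/21]
+L3 (α=1/6) → [611/6, 8909/63, 19183/126]
+L4 (α=5/8) → [1321/16, 33479/168, 65593/336]
+L5 (α=2/3) → [8297/48, 89591/504, 182521/1008]
+L6 (α=1/2) → [19433/96, 153095/1008, 389161/2016]
rounded: [202, 152, 193]

at x=0,y=2 over L1,L2,L3,L4,L5,L7:
after L1 α=2/7: [174/7, 142/7, 314/7]
after L2 α=4/7: [5842/49, 7426/49, 3994/49]
after L3 α=1: [65, 100, 134]
after L4 α=1/5: [75, 409/5, 149]
after L5 α=3/4: [237/2, 706/5, 229/2]
after L7 α=2/5: [1467/10, 2448/25, 291/2]
= [147, 98, 146]


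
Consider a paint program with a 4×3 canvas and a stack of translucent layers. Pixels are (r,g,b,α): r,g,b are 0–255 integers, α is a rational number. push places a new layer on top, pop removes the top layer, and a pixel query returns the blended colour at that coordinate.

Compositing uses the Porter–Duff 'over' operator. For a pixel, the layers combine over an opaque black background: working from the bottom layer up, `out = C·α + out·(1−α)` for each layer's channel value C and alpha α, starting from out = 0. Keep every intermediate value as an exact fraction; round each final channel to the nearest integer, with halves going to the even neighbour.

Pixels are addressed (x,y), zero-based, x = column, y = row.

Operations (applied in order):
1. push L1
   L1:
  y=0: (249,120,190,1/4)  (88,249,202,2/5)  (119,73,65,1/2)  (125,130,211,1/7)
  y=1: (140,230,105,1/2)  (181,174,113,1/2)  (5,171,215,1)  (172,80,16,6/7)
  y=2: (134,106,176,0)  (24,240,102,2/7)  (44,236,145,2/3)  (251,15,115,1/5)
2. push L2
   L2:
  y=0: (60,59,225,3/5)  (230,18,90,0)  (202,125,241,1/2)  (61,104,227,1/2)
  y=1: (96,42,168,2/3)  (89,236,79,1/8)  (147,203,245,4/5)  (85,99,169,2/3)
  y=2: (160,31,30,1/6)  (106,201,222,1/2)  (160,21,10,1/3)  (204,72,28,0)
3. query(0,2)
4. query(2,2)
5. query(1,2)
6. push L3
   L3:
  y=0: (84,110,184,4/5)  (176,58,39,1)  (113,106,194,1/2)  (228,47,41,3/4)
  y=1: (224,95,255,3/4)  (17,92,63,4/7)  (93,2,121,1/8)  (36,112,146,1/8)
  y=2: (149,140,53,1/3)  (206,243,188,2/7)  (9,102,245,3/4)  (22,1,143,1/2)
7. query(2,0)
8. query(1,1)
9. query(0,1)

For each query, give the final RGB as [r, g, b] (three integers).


at x=0,y=2 over L1,L2:
after L1 α=0: [0, 0, 0]
after L2 α=1/6: [80/3, 31/6, 5]
rounded: [27, 5, 5]

at x=2,y=2 over L1,L2:
+L1 (α=2/3) → [88/3, 472/3, 290/3]
+L2 (α=1/3) → [656/9, 1007/9, 610/9]
rounded: [73, 112, 68]

query (1,2) [L1,L2] — begin 0,0,0
+L1 (α=2/7) → [48/7, 480/7, 204/7]
+L2 (α=1/2) → [395/7, 1887/14, 879/7]
= [56, 135, 126]

at x=2,y=0 over L1,L2,L3:
+L1 (α=1/2) → [119/2, 73/2, 65/2]
+L2 (α=1/2) → [523/4, 323/4, 547/4]
+L3 (α=1/2) → [975/8, 747/8, 1323/8]
→ [122, 93, 165]

(1,1) stack=L1,L2,L3; from [0,0,0]:
after L1 α=1/2: [181/2, 87, 113/2]
after L2 α=1/8: [1445/16, 845/8, 949/16]
after L3 α=4/7: [5423/112, 5479/56, 6879/112]
= [48, 98, 61]

query (0,1) [L1,L2,L3] — begin 0,0,0
after L1 α=1/2: [70, 115, 105/2]
after L2 α=2/3: [262/3, 199/3, 259/2]
after L3 α=3/4: [1139/6, 527/6, 1789/8]
rounded: [190, 88, 224]


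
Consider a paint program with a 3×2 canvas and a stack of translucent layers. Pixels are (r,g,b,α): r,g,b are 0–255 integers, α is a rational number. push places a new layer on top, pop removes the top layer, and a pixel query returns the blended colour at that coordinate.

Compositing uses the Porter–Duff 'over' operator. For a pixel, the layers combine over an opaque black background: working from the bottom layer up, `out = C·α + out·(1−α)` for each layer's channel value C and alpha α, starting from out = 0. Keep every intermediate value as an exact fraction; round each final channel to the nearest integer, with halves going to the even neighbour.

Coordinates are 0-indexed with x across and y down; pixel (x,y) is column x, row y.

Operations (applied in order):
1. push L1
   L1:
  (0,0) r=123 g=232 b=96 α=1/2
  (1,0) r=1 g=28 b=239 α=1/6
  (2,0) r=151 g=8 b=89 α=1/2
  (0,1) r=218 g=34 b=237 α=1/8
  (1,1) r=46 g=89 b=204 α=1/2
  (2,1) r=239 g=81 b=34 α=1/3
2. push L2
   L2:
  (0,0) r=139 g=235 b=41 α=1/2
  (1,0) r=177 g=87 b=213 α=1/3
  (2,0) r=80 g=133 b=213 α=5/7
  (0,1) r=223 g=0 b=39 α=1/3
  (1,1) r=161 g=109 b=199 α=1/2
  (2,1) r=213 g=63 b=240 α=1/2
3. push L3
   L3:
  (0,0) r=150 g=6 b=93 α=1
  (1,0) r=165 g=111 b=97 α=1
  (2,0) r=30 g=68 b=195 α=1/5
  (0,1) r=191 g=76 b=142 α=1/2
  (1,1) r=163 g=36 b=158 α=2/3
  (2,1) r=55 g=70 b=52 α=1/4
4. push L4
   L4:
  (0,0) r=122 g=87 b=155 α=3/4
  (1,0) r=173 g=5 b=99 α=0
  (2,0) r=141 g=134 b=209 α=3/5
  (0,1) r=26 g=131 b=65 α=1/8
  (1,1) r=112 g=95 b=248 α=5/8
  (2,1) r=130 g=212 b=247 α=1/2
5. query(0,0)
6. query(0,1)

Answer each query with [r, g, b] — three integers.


query (0,0) [L1,L2,L3,L4] — begin 0,0,0
L1 α=1/2: [123/2, 116, 48]
L2 α=1/2: [401/4, 351/2, 89/2]
L3 α=1: [150, 6, 93]
L4 α=3/4: [129, 267/4, 279/2]
rounded: [129, 67, 140]

(0,1) stack=L1,L2,L3,L4; from [0,0,0]:
L1 α=1/8: [109/4, 17/4, 237/8]
L2 α=1/3: [185/2, 17/6, 131/4]
L3 α=1/2: [567/4, 473/12, 699/8]
L4 α=1/8: [4073/32, 4883/96, 5413/64]
rounded: [127, 51, 85]


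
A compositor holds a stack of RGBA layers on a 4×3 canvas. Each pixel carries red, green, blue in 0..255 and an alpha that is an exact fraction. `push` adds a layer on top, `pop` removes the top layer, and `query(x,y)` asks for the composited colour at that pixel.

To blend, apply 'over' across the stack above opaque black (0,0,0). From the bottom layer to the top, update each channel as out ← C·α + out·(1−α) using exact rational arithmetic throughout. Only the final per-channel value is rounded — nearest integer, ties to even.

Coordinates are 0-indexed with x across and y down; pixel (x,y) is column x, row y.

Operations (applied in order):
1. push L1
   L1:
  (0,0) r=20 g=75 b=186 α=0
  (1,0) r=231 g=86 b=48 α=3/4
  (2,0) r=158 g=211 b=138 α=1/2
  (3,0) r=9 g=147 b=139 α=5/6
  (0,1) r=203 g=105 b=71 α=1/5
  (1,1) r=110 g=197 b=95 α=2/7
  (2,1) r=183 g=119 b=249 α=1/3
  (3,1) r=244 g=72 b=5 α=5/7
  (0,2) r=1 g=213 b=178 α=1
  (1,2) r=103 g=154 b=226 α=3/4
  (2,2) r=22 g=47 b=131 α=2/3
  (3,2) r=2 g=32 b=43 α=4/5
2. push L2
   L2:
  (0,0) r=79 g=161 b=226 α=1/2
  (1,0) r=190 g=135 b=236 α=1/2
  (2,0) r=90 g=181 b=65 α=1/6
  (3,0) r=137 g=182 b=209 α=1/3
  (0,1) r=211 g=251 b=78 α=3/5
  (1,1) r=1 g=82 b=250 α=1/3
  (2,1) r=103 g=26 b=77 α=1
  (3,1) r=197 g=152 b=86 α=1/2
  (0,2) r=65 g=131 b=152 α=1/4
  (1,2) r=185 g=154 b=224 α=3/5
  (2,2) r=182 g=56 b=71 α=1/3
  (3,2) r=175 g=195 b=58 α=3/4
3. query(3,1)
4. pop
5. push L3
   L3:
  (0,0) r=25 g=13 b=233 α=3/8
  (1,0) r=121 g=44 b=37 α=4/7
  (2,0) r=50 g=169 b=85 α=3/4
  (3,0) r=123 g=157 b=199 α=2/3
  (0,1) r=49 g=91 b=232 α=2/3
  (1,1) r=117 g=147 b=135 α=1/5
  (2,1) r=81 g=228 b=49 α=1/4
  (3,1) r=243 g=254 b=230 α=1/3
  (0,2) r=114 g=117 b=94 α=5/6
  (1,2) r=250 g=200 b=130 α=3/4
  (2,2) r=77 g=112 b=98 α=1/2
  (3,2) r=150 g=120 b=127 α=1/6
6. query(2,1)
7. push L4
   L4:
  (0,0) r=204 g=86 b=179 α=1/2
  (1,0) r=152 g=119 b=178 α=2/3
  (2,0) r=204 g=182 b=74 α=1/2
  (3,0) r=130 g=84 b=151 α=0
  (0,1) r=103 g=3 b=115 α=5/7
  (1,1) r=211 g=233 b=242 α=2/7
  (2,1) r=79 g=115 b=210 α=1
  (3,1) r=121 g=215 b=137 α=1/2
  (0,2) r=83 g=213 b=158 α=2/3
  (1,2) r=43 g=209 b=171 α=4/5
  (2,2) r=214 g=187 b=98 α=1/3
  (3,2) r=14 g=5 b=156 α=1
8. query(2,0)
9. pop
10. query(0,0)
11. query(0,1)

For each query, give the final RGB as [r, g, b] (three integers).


(3,1) stack=L1,L2; from [0,0,0]:
+L1 (α=5/7) → [1220/7, 360/7, 25/7]
+L2 (α=1/2) → [2599/14, 712/7, 627/14]
rounded: [186, 102, 45]

query (2,1) [L1,L3] — begin 0,0,0
after L1 α=1/3: [61, 119/3, 83]
after L3 α=1/4: [66, 347/4, 149/2]
rounded: [66, 87, 74]

query (2,0) [L1,L3,L4] — begin 0,0,0
+L1 (α=1/2) → [79, 211/2, 69]
+L3 (α=3/4) → [229/4, 1225/8, 81]
+L4 (α=1/2) → [1045/8, 2681/16, 155/2]
= [131, 168, 78]

at x=0,y=0 over L1,L3:
after L1 α=0: [0, 0, 0]
after L3 α=3/8: [75/8, 39/8, 699/8]
rounded: [9, 5, 87]

(0,1) stack=L1,L3; from [0,0,0]:
L1 α=1/5: [203/5, 21, 71/5]
L3 α=2/3: [231/5, 203/3, 797/5]
rounded: [46, 68, 159]


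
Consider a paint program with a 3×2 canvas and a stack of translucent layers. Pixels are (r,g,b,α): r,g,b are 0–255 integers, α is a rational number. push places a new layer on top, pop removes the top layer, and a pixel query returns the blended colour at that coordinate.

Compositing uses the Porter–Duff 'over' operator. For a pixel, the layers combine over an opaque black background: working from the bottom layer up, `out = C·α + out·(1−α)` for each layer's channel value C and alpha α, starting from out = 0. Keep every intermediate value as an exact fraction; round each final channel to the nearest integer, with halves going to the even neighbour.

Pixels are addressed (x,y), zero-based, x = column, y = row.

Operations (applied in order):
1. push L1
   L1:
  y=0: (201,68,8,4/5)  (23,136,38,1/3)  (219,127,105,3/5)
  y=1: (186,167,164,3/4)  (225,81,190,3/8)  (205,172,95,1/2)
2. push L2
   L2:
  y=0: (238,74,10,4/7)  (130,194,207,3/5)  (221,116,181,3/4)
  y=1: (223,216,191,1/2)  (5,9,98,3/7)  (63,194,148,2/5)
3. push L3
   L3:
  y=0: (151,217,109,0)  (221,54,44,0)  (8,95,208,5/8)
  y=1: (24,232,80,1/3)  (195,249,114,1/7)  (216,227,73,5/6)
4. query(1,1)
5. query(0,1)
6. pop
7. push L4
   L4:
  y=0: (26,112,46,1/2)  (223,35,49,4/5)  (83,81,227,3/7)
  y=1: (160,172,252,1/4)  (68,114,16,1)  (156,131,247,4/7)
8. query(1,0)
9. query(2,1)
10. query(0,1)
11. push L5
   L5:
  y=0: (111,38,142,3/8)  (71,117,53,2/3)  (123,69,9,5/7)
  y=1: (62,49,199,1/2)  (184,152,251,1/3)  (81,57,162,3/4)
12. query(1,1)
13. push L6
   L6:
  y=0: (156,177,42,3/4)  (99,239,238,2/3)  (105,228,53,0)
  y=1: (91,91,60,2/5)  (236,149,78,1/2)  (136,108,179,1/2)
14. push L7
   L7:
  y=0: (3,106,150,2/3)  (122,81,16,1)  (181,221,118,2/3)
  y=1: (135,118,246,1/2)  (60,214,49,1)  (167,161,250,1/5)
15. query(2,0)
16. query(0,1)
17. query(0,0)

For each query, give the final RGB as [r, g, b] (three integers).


query (1,1) [L1,L2,L3] — begin 0,0,0
after L1 α=3/8: [675/8, 243/8, 285/4]
after L2 α=3/7: [705/14, 297/14, 579/7]
after L3 α=1/7: [3480/49, 2634/49, 4272/49]
= [71, 54, 87]

at x=0,y=1 over L1,L2,L3:
L1 α=3/4: [279/2, 501/4, 123]
L2 α=1/2: [725/4, 1365/8, 157]
L3 α=1/3: [773/6, 2293/12, 394/3]
= [129, 191, 131]

at x=1,y=0 over L1,L2,L4:
after L1 α=1/3: [23/3, 136/3, 38/3]
after L2 α=3/5: [1216/15, 2018/15, 1939/15]
after L4 α=4/5: [14596/75, 4118/75, 4879/75]
rounded: [195, 55, 65]

(2,1) stack=L1,L2,L4; from [0,0,0]:
+L1 (α=1/2) → [205/2, 86, 95/2]
+L2 (α=2/5) → [867/10, 646/5, 877/10]
+L4 (α=4/7) → [1263/10, 4558/35, 12511/70]
→ [126, 130, 179]

(0,1) stack=L1,L2,L4; from [0,0,0]:
after L1 α=3/4: [279/2, 501/4, 123]
after L2 α=1/2: [725/4, 1365/8, 157]
after L4 α=1/4: [2815/16, 5471/32, 723/4]
= [176, 171, 181]

(1,1) stack=L1,L2,L4,L5; from [0,0,0]:
L1 α=3/8: [675/8, 243/8, 285/4]
L2 α=3/7: [705/14, 297/14, 579/7]
L4 α=1: [68, 114, 16]
L5 α=1/3: [320/3, 380/3, 283/3]
= [107, 127, 94]

(2,0) stack=L1,L2,L4,L5,L6,L7; from [0,0,0]:
L1 α=3/5: [657/5, 381/5, 63]
L2 α=3/4: [993/5, 2121/20, 303/2]
L4 α=3/7: [5217/35, 3336/35, 1287/7]
L5 α=5/7: [31959/245, 18747/245, 2889/49]
L6 α=0: [31959/245, 18747/245, 2889/49]
L7 α=2/3: [120649/735, 127037/735, 14453/147]
= [164, 173, 98]

(0,1) stack=L1,L2,L4,L5,L6,L7; from [0,0,0]:
L1 α=3/4: [279/2, 501/4, 123]
L2 α=1/2: [725/4, 1365/8, 157]
L4 α=1/4: [2815/16, 5471/32, 723/4]
L5 α=1/2: [3807/32, 7039/64, 1519/8]
L6 α=2/5: [3449/32, 6553/64, 5517/40]
L7 α=1/2: [7769/64, 14105/128, 15357/80]
→ [121, 110, 192]

(0,0) stack=L1,L2,L4,L5,L6,L7; from [0,0,0]:
L1 α=4/5: [804/5, 272/5, 32/5]
L2 α=4/7: [7172/35, 328/5, 296/35]
L4 α=1/2: [4041/35, 444/5, 953/35]
L5 α=3/8: [1593/14, 279/4, 3935/56]
L6 α=3/4: [8145/56, 2403/16, 10991/224]
L7 α=2/3: [2827/56, 5795/48, 78191/672]
→ [50, 121, 116]


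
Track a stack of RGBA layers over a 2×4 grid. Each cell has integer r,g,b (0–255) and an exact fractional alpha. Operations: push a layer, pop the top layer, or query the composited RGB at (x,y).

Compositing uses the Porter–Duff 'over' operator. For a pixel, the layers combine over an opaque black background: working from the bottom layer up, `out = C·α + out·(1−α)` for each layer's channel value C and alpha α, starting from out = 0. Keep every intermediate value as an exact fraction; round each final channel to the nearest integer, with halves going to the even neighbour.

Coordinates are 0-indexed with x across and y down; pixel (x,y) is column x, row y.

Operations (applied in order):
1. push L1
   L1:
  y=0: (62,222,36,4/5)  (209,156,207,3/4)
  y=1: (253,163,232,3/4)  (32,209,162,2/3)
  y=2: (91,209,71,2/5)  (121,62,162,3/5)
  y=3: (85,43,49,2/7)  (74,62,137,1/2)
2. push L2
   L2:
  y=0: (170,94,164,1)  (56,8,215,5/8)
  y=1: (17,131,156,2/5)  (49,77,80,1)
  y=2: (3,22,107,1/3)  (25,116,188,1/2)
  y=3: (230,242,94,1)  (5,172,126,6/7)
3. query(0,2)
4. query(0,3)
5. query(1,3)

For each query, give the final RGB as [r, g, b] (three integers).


at x=0,y=2 over L1,L2:
+L1 (α=2/5) → [182/5, 418/5, 142/5]
+L2 (α=1/3) → [379/15, 946/15, 273/5]
rounded: [25, 63, 55]

(0,3) stack=L1,L2; from [0,0,0]:
+L1 (α=2/7) → [170/7, 86/7, 14]
+L2 (α=1) → [230, 242, 94]
= [230, 242, 94]

query (1,3) [L1,L2] — begin 0,0,0
after L1 α=1/2: [37, 31, 137/2]
after L2 α=6/7: [67/7, 1063/7, 1649/14]
= [10, 152, 118]


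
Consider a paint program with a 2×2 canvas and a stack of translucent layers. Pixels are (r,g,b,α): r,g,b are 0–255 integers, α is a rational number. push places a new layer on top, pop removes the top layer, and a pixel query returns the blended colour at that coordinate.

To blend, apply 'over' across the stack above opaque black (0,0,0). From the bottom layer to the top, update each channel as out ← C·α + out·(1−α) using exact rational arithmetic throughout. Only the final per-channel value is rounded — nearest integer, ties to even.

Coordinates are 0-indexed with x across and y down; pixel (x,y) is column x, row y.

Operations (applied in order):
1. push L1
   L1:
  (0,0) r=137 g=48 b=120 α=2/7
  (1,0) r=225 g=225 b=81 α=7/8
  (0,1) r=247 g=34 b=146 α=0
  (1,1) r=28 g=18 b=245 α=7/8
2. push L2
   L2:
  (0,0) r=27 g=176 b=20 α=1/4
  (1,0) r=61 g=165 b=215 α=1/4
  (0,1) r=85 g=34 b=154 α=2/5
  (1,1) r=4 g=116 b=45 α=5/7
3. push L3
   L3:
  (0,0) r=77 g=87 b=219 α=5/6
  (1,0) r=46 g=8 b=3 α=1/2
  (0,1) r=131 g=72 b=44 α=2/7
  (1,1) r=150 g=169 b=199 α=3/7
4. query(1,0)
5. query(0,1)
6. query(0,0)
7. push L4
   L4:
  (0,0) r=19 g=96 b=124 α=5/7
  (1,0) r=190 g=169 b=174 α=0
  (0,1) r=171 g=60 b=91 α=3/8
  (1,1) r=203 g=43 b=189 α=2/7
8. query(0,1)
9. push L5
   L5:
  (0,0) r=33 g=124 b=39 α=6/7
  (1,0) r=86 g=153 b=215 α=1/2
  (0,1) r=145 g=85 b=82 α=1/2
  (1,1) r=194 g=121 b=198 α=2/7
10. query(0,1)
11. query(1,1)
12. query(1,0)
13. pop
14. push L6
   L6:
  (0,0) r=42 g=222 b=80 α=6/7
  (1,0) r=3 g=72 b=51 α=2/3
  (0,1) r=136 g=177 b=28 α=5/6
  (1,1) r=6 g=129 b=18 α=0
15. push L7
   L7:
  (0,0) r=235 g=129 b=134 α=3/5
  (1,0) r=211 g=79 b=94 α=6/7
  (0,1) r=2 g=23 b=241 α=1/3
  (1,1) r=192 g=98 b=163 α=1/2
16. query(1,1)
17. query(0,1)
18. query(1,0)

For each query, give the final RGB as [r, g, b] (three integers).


at x=1,y=0 over L1,L2,L3:
L1 α=7/8: [1575/8, 1575/8, 567/8]
L2 α=1/4: [5213/32, 6045/32, 3421/32]
L3 α=1/2: [6685/64, 6301/64, 3517/64]
rounded: [104, 98, 55]

(0,1) stack=L1,L2,L3; from [0,0,0]:
L1 α=0: [0, 0, 0]
L2 α=2/5: [34, 68/5, 308/5]
L3 α=2/7: [432/7, 212/7, 396/7]
→ [62, 30, 57]

(0,0) stack=L1,L2,L3; from [0,0,0]:
after L1 α=2/7: [274/7, 96/7, 240/7]
after L2 α=1/4: [1011/28, 380/7, 215/7]
after L3 α=5/6: [11791/168, 3425/42, 3940/21]
= [70, 82, 188]

(0,1) stack=L1,L2,L3,L4; from [0,0,0]:
after L1 α=0: [0, 0, 0]
after L2 α=2/5: [34, 68/5, 308/5]
after L3 α=2/7: [432/7, 212/7, 396/7]
after L4 α=3/8: [5751/56, 290/7, 3891/56]
rounded: [103, 41, 69]

at x=0,y=1 over L1,L2,L3,L4,L5:
after L1 α=0: [0, 0, 0]
after L2 α=2/5: [34, 68/5, 308/5]
after L3 α=2/7: [432/7, 212/7, 396/7]
after L4 α=3/8: [5751/56, 290/7, 3891/56]
after L5 α=1/2: [13871/112, 885/14, 8483/112]
= [124, 63, 76]

query (1,1) [L1,L2,L3,L4,L5] — begin 0,0,0
L1 α=7/8: [49/2, 63/4, 1715/8]
L2 α=5/7: [69/7, 1223/14, 2615/28]
L3 α=3/7: [3426/49, 5995/49, 6794/49]
L4 α=2/7: [37024/343, 34189/343, 52492/343]
L5 α=2/7: [318204/2401, 253951/2401, 398288/2401]
→ [133, 106, 166]

(1,0) stack=L1,L2,L3,L4,L5; from [0,0,0]:
+L1 (α=7/8) → [1575/8, 1575/8, 567/8]
+L2 (α=1/4) → [5213/32, 6045/32, 3421/32]
+L3 (α=1/2) → [6685/64, 6301/64, 3517/64]
+L4 (α=0) → [6685/64, 6301/64, 3517/64]
+L5 (α=1/2) → [12189/128, 16093/128, 17277/128]
→ [95, 126, 135]

at x=1,y=1 over L1,L2,L3,L4,L6,L7:
L1 α=7/8: [49/2, 63/4, 1715/8]
L2 α=5/7: [69/7, 1223/14, 2615/28]
L3 α=3/7: [3426/49, 5995/49, 6794/49]
L4 α=2/7: [37024/343, 34189/343, 52492/343]
L6 α=0: [37024/343, 34189/343, 52492/343]
L7 α=1/2: [51440/343, 67803/686, 108401/686]
= [150, 99, 158]

at x=0,y=1 over L1,L2,L3,L4,L6,L7:
after L1 α=0: [0, 0, 0]
after L2 α=2/5: [34, 68/5, 308/5]
after L3 α=2/7: [432/7, 212/7, 396/7]
after L4 α=3/8: [5751/56, 290/7, 3891/56]
after L6 α=5/6: [43831/336, 6485/42, 11731/336]
after L7 α=1/3: [44167/504, 6968/63, 52219/504]
rounded: [88, 111, 104]

(1,0) stack=L1,L2,L3,L4,L6,L7; from [0,0,0]:
L1 α=7/8: [1575/8, 1575/8, 567/8]
L2 α=1/4: [5213/32, 6045/32, 3421/32]
L3 α=1/2: [6685/64, 6301/64, 3517/64]
L4 α=0: [6685/64, 6301/64, 3517/64]
L6 α=2/3: [7069/192, 15517/192, 10045/192]
L7 α=6/7: [250141/1344, 106525/1344, 118333/1344]
= [186, 79, 88]


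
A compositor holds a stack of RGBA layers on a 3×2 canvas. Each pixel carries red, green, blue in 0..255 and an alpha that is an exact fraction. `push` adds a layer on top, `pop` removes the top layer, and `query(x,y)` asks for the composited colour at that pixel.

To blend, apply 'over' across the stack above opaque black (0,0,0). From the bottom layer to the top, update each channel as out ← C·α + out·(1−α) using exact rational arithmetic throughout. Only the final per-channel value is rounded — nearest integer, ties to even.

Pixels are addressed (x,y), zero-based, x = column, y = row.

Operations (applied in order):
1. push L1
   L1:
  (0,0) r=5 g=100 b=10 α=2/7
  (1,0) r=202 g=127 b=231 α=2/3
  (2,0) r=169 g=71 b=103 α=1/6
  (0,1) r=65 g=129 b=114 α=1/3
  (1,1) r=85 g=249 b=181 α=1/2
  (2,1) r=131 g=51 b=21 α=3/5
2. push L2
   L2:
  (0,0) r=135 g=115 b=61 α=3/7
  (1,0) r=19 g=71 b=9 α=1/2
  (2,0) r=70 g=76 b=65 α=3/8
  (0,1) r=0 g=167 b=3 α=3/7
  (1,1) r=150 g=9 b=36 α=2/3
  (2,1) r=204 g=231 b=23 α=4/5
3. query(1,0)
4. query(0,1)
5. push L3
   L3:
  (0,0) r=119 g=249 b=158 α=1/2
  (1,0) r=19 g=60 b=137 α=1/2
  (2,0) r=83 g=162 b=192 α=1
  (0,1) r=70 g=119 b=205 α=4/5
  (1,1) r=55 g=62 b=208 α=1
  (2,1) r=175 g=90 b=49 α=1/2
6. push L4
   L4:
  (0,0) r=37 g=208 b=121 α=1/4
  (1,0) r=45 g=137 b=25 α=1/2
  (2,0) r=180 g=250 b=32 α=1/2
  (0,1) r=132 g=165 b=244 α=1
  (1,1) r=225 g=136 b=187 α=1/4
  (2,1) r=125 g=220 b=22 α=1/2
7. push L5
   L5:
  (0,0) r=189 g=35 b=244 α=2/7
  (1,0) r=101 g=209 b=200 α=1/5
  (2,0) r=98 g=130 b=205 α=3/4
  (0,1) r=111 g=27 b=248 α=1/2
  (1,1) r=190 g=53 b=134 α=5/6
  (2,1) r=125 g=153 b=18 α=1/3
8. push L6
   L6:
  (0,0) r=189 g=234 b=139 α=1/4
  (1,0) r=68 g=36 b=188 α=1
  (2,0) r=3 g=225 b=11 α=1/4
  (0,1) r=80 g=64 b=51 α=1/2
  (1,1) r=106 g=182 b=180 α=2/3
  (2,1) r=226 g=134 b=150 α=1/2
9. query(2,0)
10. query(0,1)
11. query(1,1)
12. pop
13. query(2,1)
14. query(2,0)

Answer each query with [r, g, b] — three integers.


at x=1,y=0 over L1,L2:
+L1 (α=2/3) → [404/3, 254/3, 154]
+L2 (α=1/2) → [461/6, 467/6, 163/2]
→ [77, 78, 82]

at x=0,y=1 over L1,L2:
L1 α=1/3: [65/3, 43, 38]
L2 α=3/7: [260/21, 673/7, 23]
= [12, 96, 23]

at x=2,y=0 over L1,L2,L3,L4,L5,L6:
after L1 α=1/6: [169/6, 71/6, 103/6]
after L2 α=3/8: [2105/48, 1723/48, 1685/48]
after L3 α=1: [83, 162, 192]
after L4 α=1/2: [263/2, 206, 112]
after L5 α=3/4: [851/8, 149, 727/4]
after L6 α=1/4: [2577/32, 168, 2225/16]
rounded: [81, 168, 139]

at x=0,y=1 over L1,L2,L3,L4,L5,L6:
+L1 (α=1/3) → [65/3, 43, 38]
+L2 (α=3/7) → [260/21, 673/7, 23]
+L3 (α=4/5) → [1228/21, 801/7, 843/5]
+L4 (α=1) → [132, 165, 244]
+L5 (α=1/2) → [243/2, 96, 246]
+L6 (α=1/2) → [403/4, 80, 297/2]
→ [101, 80, 148]

at x=1,y=1 over L1,L2,L3,L4,L5,L6:
+L1 (α=1/2) → [85/2, 249/2, 181/2]
+L2 (α=2/3) → [685/6, 95/2, 325/6]
+L3 (α=1) → [55, 62, 208]
+L4 (α=1/4) → [195/2, 161/2, 811/4]
+L5 (α=5/6) → [2095/12, 691/12, 3491/24]
+L6 (α=2/3) → [4639/36, 5059/36, 12131/72]
→ [129, 141, 168]

at x=2,y=1 over L1,L2,L3,L4,L5:
after L1 α=3/5: [393/5, 153/5, 63/5]
after L2 α=4/5: [4473/25, 4773/25, 523/25]
after L3 α=1/2: [4424/25, 7023/50, 874/25]
after L4 α=1/2: [7549/50, 18023/100, 712/25]
after L5 α=1/3: [3558/25, 25673/150, 1874/75]
→ [142, 171, 25]

at x=2,y=0 over L1,L2,L3,L4,L5:
+L1 (α=1/6) → [169/6, 71/6, 103/6]
+L2 (α=3/8) → [2105/48, 1723/48, 1685/48]
+L3 (α=1) → [83, 162, 192]
+L4 (α=1/2) → [263/2, 206, 112]
+L5 (α=3/4) → [851/8, 149, 727/4]
= [106, 149, 182]


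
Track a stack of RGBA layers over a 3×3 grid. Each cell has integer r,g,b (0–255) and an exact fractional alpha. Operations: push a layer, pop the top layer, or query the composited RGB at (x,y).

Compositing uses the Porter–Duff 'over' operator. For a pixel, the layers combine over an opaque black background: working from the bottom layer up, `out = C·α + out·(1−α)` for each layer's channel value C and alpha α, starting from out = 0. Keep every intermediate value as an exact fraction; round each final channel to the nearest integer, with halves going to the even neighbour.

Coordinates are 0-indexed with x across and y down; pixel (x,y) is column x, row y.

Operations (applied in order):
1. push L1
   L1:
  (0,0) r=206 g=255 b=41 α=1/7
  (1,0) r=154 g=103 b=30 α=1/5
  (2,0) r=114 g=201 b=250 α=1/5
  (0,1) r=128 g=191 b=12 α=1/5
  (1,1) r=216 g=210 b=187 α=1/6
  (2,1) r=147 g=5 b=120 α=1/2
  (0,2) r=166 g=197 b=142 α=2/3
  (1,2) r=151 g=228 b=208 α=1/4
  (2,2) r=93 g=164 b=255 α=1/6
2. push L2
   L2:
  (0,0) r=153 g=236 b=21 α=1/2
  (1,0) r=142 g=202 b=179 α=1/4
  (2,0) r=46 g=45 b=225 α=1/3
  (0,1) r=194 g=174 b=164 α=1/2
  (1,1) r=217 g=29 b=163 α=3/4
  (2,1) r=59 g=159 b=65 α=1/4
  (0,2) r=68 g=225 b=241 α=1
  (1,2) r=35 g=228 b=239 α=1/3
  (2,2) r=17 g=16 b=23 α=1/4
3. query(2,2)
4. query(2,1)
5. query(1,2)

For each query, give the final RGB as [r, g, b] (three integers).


(2,2) stack=L1,L2; from [0,0,0]:
after L1 α=1/6: [31/2, 82/3, 85/2]
after L2 α=1/4: [127/8, 49/2, 301/8]
→ [16, 24, 38]

query (2,1) [L1,L2] — begin 0,0,0
L1 α=1/2: [147/2, 5/2, 60]
L2 α=1/4: [559/8, 333/8, 245/4]
rounded: [70, 42, 61]

query (1,2) [L1,L2] — begin 0,0,0
+L1 (α=1/4) → [151/4, 57, 52]
+L2 (α=1/3) → [221/6, 114, 343/3]
→ [37, 114, 114]


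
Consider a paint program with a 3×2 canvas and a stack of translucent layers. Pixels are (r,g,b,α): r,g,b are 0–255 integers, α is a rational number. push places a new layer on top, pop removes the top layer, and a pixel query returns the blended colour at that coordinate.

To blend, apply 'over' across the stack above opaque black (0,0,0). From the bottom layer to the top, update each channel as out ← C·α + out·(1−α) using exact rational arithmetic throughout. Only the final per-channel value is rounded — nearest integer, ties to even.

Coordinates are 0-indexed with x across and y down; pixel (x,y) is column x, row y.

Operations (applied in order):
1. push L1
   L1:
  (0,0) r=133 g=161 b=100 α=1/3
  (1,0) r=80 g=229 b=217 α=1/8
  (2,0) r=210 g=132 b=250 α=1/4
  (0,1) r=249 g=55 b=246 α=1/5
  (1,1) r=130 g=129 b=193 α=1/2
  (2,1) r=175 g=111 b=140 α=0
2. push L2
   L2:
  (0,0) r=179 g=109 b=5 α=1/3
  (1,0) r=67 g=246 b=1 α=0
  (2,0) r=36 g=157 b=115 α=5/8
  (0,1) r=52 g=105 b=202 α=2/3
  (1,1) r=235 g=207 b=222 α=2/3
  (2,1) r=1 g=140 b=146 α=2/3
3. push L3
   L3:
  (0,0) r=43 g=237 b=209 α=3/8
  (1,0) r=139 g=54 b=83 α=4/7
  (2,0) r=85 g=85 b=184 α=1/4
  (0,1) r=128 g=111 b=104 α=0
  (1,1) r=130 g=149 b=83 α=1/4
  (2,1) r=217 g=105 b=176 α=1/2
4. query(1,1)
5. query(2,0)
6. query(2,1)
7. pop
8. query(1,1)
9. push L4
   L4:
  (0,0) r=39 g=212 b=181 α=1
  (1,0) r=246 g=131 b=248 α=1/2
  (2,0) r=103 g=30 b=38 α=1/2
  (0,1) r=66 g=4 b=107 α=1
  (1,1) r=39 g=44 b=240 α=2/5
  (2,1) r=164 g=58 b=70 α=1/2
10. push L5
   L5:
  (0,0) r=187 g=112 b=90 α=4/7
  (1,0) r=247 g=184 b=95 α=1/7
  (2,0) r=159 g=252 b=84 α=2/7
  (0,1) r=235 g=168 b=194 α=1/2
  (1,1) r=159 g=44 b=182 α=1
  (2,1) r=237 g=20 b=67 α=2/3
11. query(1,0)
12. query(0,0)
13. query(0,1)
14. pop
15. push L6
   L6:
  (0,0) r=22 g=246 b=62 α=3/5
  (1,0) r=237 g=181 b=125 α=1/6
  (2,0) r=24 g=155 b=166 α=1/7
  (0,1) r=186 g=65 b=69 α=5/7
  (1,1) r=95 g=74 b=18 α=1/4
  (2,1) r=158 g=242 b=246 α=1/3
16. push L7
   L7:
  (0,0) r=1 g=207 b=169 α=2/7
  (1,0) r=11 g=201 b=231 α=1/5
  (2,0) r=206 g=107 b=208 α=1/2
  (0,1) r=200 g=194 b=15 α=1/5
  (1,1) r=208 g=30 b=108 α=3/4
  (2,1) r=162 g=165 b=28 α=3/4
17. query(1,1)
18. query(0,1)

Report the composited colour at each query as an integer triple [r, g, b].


(1,1) stack=L1,L2,L3; from [0,0,0]:
+L1 (α=1/2) → [65, 129/2, 193/2]
+L2 (α=2/3) → [535/3, 319/2, 1081/6]
+L3 (α=1/4) → [665/4, 1255/8, 1247/8]
= [166, 157, 156]

query (2,0) [L1,L2,L3] — begin 0,0,0
L1 α=1/4: [105/2, 33, 125/2]
L2 α=5/8: [675/16, 221/2, 1525/16]
L3 α=1/4: [3385/64, 833/8, 7519/64]
→ [53, 104, 117]

at x=2,y=1 over L1,L2,L3:
after L1 α=0: [0, 0, 0]
after L2 α=2/3: [2/3, 280/3, 292/3]
after L3 α=1/2: [653/6, 595/6, 410/3]
rounded: [109, 99, 137]

(1,1) stack=L1,L2; from [0,0,0]:
after L1 α=1/2: [65, 129/2, 193/2]
after L2 α=2/3: [535/3, 319/2, 1081/6]
rounded: [178, 160, 180]

at x=1,y=0 over L1,L2,L4,L5:
after L1 α=1/8: [10, 229/8, 217/8]
after L2 α=0: [10, 229/8, 217/8]
after L4 α=1/2: [128, 1277/16, 2201/16]
after L5 α=1/7: [145, 5303/56, 7363/56]
rounded: [145, 95, 131]

(0,0) stack=L1,L2,L4,L5; from [0,0,0]:
after L1 α=1/3: [133/3, 161/3, 100/3]
after L2 α=1/3: [803/9, 649/9, 215/9]
after L4 α=1: [39, 212, 181]
after L5 α=4/7: [865/7, 1084/7, 129]
= [124, 155, 129]

query (0,1) [L1,L2,L4,L5] — begin 0,0,0
+L1 (α=1/5) → [249/5, 11, 246/5]
+L2 (α=2/3) → [769/15, 221/3, 2266/15]
+L4 (α=1) → [66, 4, 107]
+L5 (α=1/2) → [301/2, 86, 301/2]
rounded: [150, 86, 150]

(1,1) stack=L1,L2,L4,L6,L7; from [0,0,0]:
L1 α=1/2: [65, 129/2, 193/2]
L2 α=2/3: [535/3, 319/2, 1081/6]
L4 α=2/5: [613/5, 1133/10, 2041/10]
L6 α=1/4: [1157/10, 4139/40, 6303/40]
L7 α=3/4: [7397/40, 7739/160, 19263/160]
→ [185, 48, 120]

at x=0,y=1 over L1,L2,L4,L6,L7:
L1 α=1/5: [249/5, 11, 246/5]
L2 α=2/3: [769/15, 221/3, 2266/15]
L4 α=1: [66, 4, 107]
L6 α=5/7: [1062/7, 333/7, 559/7]
L7 α=1/5: [5648/35, 538/7, 2341/35]
rounded: [161, 77, 67]


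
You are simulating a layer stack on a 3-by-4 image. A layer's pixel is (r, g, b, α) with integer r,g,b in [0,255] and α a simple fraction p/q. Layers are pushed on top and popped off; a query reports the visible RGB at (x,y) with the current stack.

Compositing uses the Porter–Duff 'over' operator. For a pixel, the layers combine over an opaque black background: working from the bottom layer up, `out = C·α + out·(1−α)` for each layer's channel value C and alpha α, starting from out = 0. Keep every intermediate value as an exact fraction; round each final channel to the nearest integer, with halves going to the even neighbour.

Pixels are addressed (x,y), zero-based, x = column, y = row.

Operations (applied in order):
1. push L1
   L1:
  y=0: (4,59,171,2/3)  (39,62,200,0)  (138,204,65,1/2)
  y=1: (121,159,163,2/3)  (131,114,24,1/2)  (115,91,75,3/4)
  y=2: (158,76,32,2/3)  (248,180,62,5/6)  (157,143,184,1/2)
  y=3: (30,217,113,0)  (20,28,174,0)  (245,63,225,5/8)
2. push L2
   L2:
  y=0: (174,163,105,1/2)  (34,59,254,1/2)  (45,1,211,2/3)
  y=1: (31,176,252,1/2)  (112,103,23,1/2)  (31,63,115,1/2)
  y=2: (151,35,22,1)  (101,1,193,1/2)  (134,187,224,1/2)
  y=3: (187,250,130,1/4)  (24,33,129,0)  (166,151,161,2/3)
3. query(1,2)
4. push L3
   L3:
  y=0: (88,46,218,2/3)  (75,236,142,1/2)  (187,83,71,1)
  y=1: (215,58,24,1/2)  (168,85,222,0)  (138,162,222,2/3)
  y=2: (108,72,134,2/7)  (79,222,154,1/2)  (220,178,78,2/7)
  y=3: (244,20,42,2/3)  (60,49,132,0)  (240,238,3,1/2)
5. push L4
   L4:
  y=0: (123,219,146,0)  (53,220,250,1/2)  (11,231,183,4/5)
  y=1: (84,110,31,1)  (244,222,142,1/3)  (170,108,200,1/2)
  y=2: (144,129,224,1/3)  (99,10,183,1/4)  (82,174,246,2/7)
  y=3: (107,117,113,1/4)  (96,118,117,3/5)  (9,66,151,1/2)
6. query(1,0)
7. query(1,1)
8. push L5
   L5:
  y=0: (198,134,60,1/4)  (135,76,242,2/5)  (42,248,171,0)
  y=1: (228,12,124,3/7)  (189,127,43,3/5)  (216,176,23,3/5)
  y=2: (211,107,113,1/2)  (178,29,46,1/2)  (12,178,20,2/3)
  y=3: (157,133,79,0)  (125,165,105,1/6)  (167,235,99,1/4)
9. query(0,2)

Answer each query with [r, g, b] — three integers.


at x=1,y=2 over L1,L2:
+L1 (α=5/6) → [620/3, 150, 155/3]
+L2 (α=1/2) → [923/6, 151/2, 367/3]
rounded: [154, 76, 122]

query (1,0) [L1,L2,L3,L4] — begin 0,0,0
after L1 α=0: [0, 0, 0]
after L2 α=1/2: [17, 59/2, 127]
after L3 α=1/2: [46, 531/4, 269/2]
after L4 α=1/2: [99/2, 1411/8, 769/4]
→ [50, 176, 192]

at x=1,y=1 over L1,L2,L3,L4:
+L1 (α=1/2) → [131/2, 57, 12]
+L2 (α=1/2) → [355/4, 80, 35/2]
+L3 (α=0) → [355/4, 80, 35/2]
+L4 (α=1/3) → [281/2, 382/3, 59]
= [140, 127, 59]

(0,2) stack=L1,L2,L3,L4,L5; from [0,0,0]:
+L1 (α=2/3) → [316/3, 152/3, 64/3]
+L2 (α=1) → [151, 35, 22]
+L3 (α=2/7) → [971/7, 319/7, 54]
+L4 (α=1/3) → [2950/21, 1541/21, 332/3]
+L5 (α=1/2) → [7381/42, 1894/21, 671/6]
→ [176, 90, 112]
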